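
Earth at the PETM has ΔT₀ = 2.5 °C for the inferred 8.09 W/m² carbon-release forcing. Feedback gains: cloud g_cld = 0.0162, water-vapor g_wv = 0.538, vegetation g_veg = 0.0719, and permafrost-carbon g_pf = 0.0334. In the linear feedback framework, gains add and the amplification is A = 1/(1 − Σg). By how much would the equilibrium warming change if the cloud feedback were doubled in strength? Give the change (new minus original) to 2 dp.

0.37 °C

Original: g = 0.6595, ΔT = 2.5/(1−0.6595) = 7.3421 °C.
With doubled cloud: g' = 0.6757, ΔT' = 2.5/(1−0.6757) = 7.7089 °C.
Change = 7.7089 − 7.3421 = 0.37 °C.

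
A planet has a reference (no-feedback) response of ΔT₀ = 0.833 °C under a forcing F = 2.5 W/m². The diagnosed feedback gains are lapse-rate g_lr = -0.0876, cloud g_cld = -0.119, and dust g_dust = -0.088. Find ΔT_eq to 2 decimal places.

0.64 °C

Total gain g = -0.0876 − 0.119 − 0.088 = -0.2946.
Amplification A = 1/(1 + 0.2946) = 0.7724.
ΔT = 0.833 × 0.7724 = 0.64 °C.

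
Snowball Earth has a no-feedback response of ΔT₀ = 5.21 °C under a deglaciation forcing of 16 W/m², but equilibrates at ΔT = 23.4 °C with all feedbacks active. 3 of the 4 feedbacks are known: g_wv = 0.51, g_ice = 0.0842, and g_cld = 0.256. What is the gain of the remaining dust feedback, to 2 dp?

Amplification A = ΔT/ΔT₀ = 23.4/5.21 = 4.491.
Total gain g = 1 − 1/A = 1 − 1/4.491 = 0.7773.
Known gains sum to 0.51 + 0.0842 + 0.256 = 0.8502.
g_dust = 0.7773 − 0.8502 = -0.07.

-0.07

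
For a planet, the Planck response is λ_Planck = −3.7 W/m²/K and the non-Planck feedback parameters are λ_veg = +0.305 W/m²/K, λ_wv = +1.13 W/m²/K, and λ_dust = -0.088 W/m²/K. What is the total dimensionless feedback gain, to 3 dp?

0.364

Convert to gains: g_veg = 0.305/3.7 = 0.08243; g_wv = 1.13/3.7 = 0.3054; g_dust = -0.088/3.7 = -0.02378.
Total gain g = 0.36405.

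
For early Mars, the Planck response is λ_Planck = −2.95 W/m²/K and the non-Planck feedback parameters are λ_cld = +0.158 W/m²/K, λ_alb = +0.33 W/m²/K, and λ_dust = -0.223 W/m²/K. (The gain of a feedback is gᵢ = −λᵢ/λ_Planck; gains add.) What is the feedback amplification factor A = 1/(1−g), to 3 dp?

Convert to gains: g_cld = 0.158/2.95 = 0.05356; g_alb = 0.33/2.95 = 0.1119; g_dust = -0.223/2.95 = -0.07559.
Total gain g = 0.08987.
A = 1/(1 − 0.08987) = 1.099.

1.099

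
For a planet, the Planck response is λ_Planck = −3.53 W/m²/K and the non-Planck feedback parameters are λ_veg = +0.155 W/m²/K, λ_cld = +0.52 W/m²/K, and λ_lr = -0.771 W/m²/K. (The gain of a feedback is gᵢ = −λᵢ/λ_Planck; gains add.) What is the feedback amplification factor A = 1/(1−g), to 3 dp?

0.974

Convert to gains: g_veg = 0.155/3.53 = 0.04391; g_cld = 0.52/3.53 = 0.1473; g_lr = -0.771/3.53 = -0.2184.
Total gain g = -0.02719.
A = 1/(1 + 0.02719) = 0.974.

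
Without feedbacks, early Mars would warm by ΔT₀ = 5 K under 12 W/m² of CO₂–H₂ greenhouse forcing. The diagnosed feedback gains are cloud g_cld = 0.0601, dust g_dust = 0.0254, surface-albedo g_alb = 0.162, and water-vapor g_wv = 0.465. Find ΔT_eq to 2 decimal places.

17.39 K

Total gain g = 0.0601 + 0.0254 + 0.162 + 0.465 = 0.7125.
Amplification A = 1/(1 − 0.7125) = 3.478.
ΔT = 5 × 3.478 = 17.39 K.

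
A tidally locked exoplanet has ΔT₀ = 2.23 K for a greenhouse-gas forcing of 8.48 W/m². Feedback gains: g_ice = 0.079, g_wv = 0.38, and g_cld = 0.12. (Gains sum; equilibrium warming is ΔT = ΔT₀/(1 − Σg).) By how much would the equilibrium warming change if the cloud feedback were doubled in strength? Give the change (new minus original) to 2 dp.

2.11 K

Original: g = 0.579, ΔT = 2.23/(1−0.579) = 5.2969 K.
With doubled cloud: g' = 0.699, ΔT' = 2.23/(1−0.699) = 7.4086 K.
Change = 7.4086 − 5.2969 = 2.11 K.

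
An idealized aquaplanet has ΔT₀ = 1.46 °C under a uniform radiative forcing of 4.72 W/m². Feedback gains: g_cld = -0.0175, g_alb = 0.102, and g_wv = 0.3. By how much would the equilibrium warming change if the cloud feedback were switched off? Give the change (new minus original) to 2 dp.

Original: g = 0.3845, ΔT = 1.46/(1−0.3845) = 2.3721 °C.
Without cloud: g' = 0.402, ΔT' = 1.46/(1−0.402) = 2.4415 °C.
Change = 2.4415 − 2.3721 = 0.07 °C.

0.07 °C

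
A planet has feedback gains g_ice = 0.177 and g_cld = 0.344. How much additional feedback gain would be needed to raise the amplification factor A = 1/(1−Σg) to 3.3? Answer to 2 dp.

Current total gain = 0.521.
Target gain for A = 3.3: g* = 1 − 1/3.3 = 0.697.
Additional gain needed = 0.697 − 0.521 = 0.18.

0.18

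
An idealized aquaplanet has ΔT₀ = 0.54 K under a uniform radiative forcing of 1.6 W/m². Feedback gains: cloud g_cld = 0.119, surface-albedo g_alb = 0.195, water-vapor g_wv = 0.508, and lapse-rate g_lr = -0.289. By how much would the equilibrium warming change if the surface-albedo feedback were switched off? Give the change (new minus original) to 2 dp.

Original: g = 0.533, ΔT = 0.54/(1−0.533) = 1.1563 K.
Without surface-albedo: g' = 0.338, ΔT' = 0.54/(1−0.338) = 0.8157 K.
Change = 0.8157 − 1.1563 = -0.34 K.

-0.34 K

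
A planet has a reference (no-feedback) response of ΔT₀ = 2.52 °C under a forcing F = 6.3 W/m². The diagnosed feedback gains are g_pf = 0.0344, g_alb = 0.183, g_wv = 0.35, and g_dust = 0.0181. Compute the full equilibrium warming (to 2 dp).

Total gain g = 0.0344 + 0.183 + 0.35 + 0.0181 = 0.5855.
Amplification A = 1/(1 − 0.5855) = 2.413.
ΔT = 2.52 × 2.413 = 6.08 °C.

6.08 °C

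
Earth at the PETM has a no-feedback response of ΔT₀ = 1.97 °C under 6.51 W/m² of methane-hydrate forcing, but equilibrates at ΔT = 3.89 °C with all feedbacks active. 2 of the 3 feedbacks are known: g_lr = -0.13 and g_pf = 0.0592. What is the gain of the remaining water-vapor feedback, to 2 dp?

Amplification A = ΔT/ΔT₀ = 3.89/1.97 = 1.975.
Total gain g = 1 − 1/A = 1 − 1/1.975 = 0.4937.
Known gains sum to -0.13 + 0.0592 = -0.0708.
g_wv = 0.4937 + 0.0708 = 0.56.

0.56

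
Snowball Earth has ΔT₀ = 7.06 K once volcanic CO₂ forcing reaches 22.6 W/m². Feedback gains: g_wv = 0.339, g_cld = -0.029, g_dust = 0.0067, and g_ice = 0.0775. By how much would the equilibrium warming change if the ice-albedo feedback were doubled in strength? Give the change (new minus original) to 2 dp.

1.71 K

Original: g = 0.3942, ΔT = 7.06/(1−0.3942) = 11.6540 K.
With doubled ice-albedo: g' = 0.4717, ΔT' = 7.06/(1−0.4717) = 13.3636 K.
Change = 13.3636 − 11.6540 = 1.71 K.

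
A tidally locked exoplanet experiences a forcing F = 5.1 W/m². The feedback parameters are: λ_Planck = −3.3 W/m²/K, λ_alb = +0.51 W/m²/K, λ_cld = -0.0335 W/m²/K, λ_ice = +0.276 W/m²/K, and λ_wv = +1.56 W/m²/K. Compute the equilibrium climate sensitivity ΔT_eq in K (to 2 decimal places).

5.16 K

Net feedback parameter λ = (−3.3) + (+0.51) + (-0.0335) + (+0.276) + (+1.56) = -0.9875 W/m²/K.
ΔT = −F/λ = −5.1/(-0.9875) = 5.16 K.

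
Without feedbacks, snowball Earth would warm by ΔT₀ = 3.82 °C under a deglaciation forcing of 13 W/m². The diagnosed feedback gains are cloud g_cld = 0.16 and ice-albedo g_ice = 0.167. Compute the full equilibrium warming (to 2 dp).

5.68 °C

Total gain g = 0.16 + 0.167 = 0.327.
Amplification A = 1/(1 − 0.327) = 1.486.
ΔT = 3.82 × 1.486 = 5.68 °C.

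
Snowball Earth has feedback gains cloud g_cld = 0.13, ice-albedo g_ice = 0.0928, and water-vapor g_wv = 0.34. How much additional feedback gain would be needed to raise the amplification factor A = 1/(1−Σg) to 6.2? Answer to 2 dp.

0.28

Current total gain = 0.5628.
Target gain for A = 6.2: g* = 1 − 1/6.2 = 0.8387.
Additional gain needed = 0.8387 − 0.5628 = 0.28.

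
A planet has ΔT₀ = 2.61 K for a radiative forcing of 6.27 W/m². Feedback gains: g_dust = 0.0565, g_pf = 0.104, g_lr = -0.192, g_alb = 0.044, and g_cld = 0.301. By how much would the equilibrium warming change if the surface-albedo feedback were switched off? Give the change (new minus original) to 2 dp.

Original: g = 0.3135, ΔT = 2.61/(1−0.3135) = 3.8019 K.
Without surface-albedo: g' = 0.2695, ΔT' = 2.61/(1−0.2695) = 3.5729 K.
Change = 3.5729 − 3.8019 = -0.23 K.

-0.23 K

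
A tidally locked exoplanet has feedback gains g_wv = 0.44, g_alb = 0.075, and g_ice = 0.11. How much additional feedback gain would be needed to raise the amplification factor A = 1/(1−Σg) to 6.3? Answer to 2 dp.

0.22

Current total gain = 0.625.
Target gain for A = 6.3: g* = 1 − 1/6.3 = 0.8413.
Additional gain needed = 0.8413 − 0.625 = 0.22.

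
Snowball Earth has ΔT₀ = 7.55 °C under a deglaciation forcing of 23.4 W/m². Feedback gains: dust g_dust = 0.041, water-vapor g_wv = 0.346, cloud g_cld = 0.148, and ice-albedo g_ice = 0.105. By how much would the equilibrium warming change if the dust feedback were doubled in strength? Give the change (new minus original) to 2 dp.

Original: g = 0.64, ΔT = 7.55/(1−0.64) = 20.9722 °C.
With doubled dust: g' = 0.681, ΔT' = 7.55/(1−0.681) = 23.6677 °C.
Change = 23.6677 − 20.9722 = 2.70 °C.

2.70 °C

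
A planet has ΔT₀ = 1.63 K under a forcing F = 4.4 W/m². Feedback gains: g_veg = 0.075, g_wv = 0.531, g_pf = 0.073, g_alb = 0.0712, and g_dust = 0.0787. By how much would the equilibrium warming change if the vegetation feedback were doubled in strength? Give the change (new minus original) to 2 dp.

7.43 K

Original: g = 0.8289, ΔT = 1.63/(1−0.8289) = 9.5266 K.
With doubled vegetation: g' = 0.9039, ΔT' = 1.63/(1−0.9039) = 16.9615 K.
Change = 16.9615 − 9.5266 = 7.43 K.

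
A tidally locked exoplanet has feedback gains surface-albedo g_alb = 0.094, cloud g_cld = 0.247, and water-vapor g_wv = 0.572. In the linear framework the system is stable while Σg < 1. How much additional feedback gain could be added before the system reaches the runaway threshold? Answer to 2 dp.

0.09

Current total gain = 0.094 + 0.247 + 0.572 = 0.913.
Margin to runaway = 1 − 0.913 = 0.09.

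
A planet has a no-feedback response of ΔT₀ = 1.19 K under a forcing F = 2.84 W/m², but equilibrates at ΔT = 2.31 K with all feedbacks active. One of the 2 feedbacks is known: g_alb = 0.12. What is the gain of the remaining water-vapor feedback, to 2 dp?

0.36

Amplification A = ΔT/ΔT₀ = 2.31/1.19 = 1.941.
Total gain g = 1 − 1/A = 1 − 1/1.941 = 0.4848.
The known gain is 0.12.
g_wv = 0.4848 − 0.12 = 0.36.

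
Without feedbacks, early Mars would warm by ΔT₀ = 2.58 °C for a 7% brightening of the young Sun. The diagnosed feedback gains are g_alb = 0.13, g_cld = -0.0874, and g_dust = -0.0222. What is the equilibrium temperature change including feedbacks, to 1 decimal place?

Total gain g = 0.13 − 0.0874 − 0.0222 = 0.0204.
Amplification A = 1/(1 − 0.0204) = 1.021.
ΔT = 2.58 × 1.021 = 2.6 °C.

2.6 °C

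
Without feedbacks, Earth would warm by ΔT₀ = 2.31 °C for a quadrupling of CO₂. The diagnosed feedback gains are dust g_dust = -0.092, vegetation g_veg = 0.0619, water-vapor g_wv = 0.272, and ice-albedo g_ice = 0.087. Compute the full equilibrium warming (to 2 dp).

Total gain g = -0.092 + 0.0619 + 0.272 + 0.087 = 0.3289.
Amplification A = 1/(1 − 0.3289) = 1.49.
ΔT = 2.31 × 1.49 = 3.44 °C.

3.44 °C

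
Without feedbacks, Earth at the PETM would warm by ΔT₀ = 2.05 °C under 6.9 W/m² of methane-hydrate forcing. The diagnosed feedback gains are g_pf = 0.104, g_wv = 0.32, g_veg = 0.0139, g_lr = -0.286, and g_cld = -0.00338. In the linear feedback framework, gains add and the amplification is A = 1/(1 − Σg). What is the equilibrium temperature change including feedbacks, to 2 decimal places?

Total gain g = 0.104 + 0.32 + 0.0139 − 0.286 − 0.00338 = 0.14852.
Amplification A = 1/(1 − 0.14852) = 1.174.
ΔT = 2.05 × 1.174 = 2.41 °C.

2.41 °C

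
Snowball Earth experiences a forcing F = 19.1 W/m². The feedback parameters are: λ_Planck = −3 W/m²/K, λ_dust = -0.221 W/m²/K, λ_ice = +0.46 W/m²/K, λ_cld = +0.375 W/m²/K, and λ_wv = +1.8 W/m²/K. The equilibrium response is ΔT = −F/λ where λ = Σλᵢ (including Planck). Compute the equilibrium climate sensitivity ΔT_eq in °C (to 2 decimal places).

Net feedback parameter λ = (−3) + (-0.221) + (+0.46) + (+0.375) + (+1.8) = -0.586 W/m²/K.
ΔT = −F/λ = −19.1/(-0.586) = 32.59 °C.

32.59 °C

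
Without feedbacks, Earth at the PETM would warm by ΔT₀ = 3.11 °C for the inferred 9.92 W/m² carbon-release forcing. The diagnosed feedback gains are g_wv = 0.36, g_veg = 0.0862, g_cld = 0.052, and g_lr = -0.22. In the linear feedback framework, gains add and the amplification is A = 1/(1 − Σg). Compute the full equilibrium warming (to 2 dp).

4.31 °C

Total gain g = 0.36 + 0.0862 + 0.052 − 0.22 = 0.2782.
Amplification A = 1/(1 − 0.2782) = 1.385.
ΔT = 3.11 × 1.385 = 4.31 °C.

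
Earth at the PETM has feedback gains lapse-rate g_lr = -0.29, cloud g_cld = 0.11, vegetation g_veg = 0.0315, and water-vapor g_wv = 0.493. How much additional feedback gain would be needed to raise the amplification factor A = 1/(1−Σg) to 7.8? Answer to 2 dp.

0.53

Current total gain = 0.3445.
Target gain for A = 7.8: g* = 1 − 1/7.8 = 0.8718.
Additional gain needed = 0.8718 − 0.3445 = 0.53.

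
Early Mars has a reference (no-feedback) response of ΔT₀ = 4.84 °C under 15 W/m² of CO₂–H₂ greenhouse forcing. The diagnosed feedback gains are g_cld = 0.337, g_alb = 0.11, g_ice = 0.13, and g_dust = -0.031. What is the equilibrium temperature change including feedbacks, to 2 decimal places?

10.66 °C

Total gain g = 0.337 + 0.11 + 0.13 − 0.031 = 0.546.
Amplification A = 1/(1 − 0.546) = 2.203.
ΔT = 4.84 × 2.203 = 10.66 °C.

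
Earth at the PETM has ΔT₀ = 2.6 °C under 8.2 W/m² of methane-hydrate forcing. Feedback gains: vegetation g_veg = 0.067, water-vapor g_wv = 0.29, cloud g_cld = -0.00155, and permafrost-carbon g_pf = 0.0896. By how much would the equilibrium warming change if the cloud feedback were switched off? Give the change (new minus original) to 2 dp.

0.01 °C

Original: g = 0.44505, ΔT = 2.6/(1−0.44505) = 4.6851 °C.
Without cloud: g' = 0.4466, ΔT' = 2.6/(1−0.4466) = 4.6982 °C.
Change = 4.6982 − 4.6851 = 0.01 °C.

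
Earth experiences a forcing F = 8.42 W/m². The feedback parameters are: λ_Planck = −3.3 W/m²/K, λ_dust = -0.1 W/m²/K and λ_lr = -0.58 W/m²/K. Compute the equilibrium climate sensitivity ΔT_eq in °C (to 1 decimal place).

2.1 °C

Net feedback parameter λ = (−3.3) + (-0.1) + (-0.58) = -3.98 W/m²/K.
ΔT = −F/λ = −8.42/(-3.98) = 2.1 °C.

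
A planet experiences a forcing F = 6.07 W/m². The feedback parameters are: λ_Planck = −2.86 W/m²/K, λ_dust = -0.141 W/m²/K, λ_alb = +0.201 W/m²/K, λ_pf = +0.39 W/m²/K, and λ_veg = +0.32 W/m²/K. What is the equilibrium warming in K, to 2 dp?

Net feedback parameter λ = (−2.86) + (-0.141) + (+0.201) + (+0.39) + (+0.32) = -2.09 W/m²/K.
ΔT = −F/λ = −6.07/(-2.09) = 2.90 K.

2.90 K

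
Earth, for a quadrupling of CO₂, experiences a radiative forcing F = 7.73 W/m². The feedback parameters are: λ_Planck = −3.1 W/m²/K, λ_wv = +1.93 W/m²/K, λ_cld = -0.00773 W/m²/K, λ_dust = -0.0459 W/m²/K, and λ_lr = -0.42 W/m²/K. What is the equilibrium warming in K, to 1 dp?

4.7 K

Net feedback parameter λ = (−3.1) + (+1.93) + (-0.00773) + (-0.0459) + (-0.42) = -1.64363 W/m²/K.
ΔT = −F/λ = −7.73/(-1.64363) = 4.7 K.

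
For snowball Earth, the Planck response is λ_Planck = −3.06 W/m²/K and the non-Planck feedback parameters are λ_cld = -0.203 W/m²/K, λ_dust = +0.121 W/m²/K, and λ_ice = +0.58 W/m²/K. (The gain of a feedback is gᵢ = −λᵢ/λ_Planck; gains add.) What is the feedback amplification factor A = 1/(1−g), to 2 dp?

Convert to gains: g_cld = -0.203/3.06 = -0.06634; g_dust = 0.121/3.06 = 0.03954; g_ice = 0.58/3.06 = 0.1895.
Total gain g = 0.1627.
A = 1/(1 − 0.1627) = 1.19.

1.19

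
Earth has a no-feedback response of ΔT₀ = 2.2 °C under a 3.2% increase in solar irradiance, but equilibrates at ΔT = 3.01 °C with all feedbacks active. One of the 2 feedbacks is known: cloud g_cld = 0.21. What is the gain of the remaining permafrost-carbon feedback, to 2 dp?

Amplification A = ΔT/ΔT₀ = 3.01/2.2 = 1.368.
Total gain g = 1 − 1/A = 1 − 1/1.368 = 0.269.
The known gain is 0.21.
g_pf = 0.269 − 0.21 = 0.06.

0.06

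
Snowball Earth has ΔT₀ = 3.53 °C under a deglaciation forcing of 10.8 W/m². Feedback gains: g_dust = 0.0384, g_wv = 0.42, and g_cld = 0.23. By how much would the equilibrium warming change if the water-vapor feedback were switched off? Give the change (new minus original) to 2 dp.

-6.50 °C

Original: g = 0.6884, ΔT = 3.53/(1−0.6884) = 11.3286 °C.
Without water-vapor: g' = 0.2684, ΔT' = 3.53/(1−0.2684) = 4.8250 °C.
Change = 4.8250 − 11.3286 = -6.50 °C.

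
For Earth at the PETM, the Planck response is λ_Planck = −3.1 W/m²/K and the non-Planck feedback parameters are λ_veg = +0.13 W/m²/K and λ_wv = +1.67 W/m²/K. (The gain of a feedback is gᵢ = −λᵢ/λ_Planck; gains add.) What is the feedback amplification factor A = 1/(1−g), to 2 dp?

2.38

Convert to gains: g_veg = 0.13/3.1 = 0.04194; g_wv = 1.67/3.1 = 0.5387.
Total gain g = 0.58064.
A = 1/(1 − 0.58064) = 2.38.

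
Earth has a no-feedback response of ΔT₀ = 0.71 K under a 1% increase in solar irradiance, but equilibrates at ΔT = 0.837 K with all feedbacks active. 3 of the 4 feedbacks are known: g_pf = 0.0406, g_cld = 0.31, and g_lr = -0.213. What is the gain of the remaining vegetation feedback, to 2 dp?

Amplification A = ΔT/ΔT₀ = 0.837/0.71 = 1.179.
Total gain g = 1 − 1/A = 1 − 1/1.179 = 0.1518.
Known gains sum to 0.0406 + 0.31 − 0.213 = 0.1376.
g_veg = 0.1518 − 0.1376 = 0.01.

0.01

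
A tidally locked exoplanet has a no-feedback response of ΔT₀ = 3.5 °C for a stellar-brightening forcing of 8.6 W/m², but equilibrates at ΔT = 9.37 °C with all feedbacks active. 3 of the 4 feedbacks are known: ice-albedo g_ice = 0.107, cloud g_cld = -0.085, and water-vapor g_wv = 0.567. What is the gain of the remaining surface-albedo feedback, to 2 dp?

Amplification A = ΔT/ΔT₀ = 9.37/3.5 = 2.677.
Total gain g = 1 − 1/A = 1 − 1/2.677 = 0.6264.
Known gains sum to 0.107 − 0.085 + 0.567 = 0.589.
g_alb = 0.6264 − 0.589 = 0.04.

0.04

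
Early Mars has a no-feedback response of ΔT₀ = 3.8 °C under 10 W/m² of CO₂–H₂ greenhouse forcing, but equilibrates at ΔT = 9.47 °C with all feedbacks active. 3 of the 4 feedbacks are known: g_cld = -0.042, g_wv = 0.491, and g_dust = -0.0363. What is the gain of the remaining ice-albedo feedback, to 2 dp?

Amplification A = ΔT/ΔT₀ = 9.47/3.8 = 2.492.
Total gain g = 1 − 1/A = 1 − 1/2.492 = 0.5987.
Known gains sum to -0.042 + 0.491 − 0.0363 = 0.4127.
g_ice = 0.5987 − 0.4127 = 0.19.

0.19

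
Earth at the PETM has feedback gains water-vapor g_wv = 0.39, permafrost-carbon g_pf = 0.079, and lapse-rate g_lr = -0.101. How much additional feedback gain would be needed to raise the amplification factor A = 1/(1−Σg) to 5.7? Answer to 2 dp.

0.46

Current total gain = 0.368.
Target gain for A = 5.7: g* = 1 − 1/5.7 = 0.8246.
Additional gain needed = 0.8246 − 0.368 = 0.46.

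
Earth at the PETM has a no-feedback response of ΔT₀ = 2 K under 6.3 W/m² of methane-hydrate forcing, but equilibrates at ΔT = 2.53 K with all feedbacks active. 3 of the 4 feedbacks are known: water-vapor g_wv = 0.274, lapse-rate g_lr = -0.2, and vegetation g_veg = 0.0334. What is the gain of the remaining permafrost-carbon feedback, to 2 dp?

Amplification A = ΔT/ΔT₀ = 2.53/2 = 1.265.
Total gain g = 1 − 1/A = 1 − 1/1.265 = 0.2095.
Known gains sum to 0.274 − 0.2 + 0.0334 = 0.1074.
g_pf = 0.2095 − 0.1074 = 0.10.

0.10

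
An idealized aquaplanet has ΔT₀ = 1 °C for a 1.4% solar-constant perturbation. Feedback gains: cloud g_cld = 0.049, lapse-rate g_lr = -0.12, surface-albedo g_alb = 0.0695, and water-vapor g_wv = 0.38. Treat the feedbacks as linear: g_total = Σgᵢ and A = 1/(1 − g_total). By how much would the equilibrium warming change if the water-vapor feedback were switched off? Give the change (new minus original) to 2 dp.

-0.61 °C

Original: g = 0.3785, ΔT = 1/(1−0.3785) = 1.6090 °C.
Without water-vapor: g' = -0.0015, ΔT' = 1/(1+0.0015) = 0.9985 °C.
Change = 0.9985 − 1.6090 = -0.61 °C.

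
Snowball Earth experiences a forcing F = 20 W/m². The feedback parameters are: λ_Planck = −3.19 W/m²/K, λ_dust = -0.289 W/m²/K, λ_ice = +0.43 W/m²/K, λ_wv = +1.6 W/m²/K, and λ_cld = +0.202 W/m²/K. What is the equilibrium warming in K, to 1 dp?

Net feedback parameter λ = (−3.19) + (-0.289) + (+0.43) + (+1.6) + (+0.202) = -1.247 W/m²/K.
ΔT = −F/λ = −20/(-1.247) = 16.0 K.

16.0 K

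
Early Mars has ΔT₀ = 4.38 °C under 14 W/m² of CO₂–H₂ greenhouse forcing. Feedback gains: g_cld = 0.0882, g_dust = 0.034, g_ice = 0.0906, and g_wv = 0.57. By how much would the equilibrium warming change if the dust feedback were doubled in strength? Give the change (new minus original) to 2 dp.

Original: g = 0.7828, ΔT = 4.38/(1−0.7828) = 20.1657 °C.
With doubled dust: g' = 0.8168, ΔT' = 4.38/(1−0.8168) = 23.9083 °C.
Change = 23.9083 − 20.1657 = 3.74 °C.

3.74 °C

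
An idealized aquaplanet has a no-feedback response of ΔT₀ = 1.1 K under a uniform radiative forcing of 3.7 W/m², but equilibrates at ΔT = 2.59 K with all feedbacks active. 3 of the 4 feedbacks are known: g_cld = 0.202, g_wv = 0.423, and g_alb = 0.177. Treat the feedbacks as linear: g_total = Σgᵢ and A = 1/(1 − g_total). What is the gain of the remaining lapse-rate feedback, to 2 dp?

Amplification A = ΔT/ΔT₀ = 2.59/1.1 = 2.355.
Total gain g = 1 − 1/A = 1 − 1/2.355 = 0.5754.
Known gains sum to 0.202 + 0.423 + 0.177 = 0.802.
g_lr = 0.5754 − 0.802 = -0.23.

-0.23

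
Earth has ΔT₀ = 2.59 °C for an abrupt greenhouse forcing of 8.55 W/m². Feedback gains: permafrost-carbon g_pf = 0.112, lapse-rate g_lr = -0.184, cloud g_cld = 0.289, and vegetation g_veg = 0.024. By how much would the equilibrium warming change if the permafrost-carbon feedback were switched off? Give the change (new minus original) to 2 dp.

Original: g = 0.241, ΔT = 2.59/(1−0.241) = 3.4124 °C.
Without permafrost-carbon: g' = 0.129, ΔT' = 2.59/(1−0.129) = 2.9736 °C.
Change = 2.9736 − 3.4124 = -0.44 °C.

-0.44 °C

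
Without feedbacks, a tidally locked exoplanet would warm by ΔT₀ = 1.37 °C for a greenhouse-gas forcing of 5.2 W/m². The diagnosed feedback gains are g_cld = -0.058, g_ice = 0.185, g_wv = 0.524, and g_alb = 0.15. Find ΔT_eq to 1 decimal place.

Total gain g = -0.058 + 0.185 + 0.524 + 0.15 = 0.801.
Amplification A = 1/(1 − 0.801) = 5.025.
ΔT = 1.37 × 5.025 = 6.9 °C.

6.9 °C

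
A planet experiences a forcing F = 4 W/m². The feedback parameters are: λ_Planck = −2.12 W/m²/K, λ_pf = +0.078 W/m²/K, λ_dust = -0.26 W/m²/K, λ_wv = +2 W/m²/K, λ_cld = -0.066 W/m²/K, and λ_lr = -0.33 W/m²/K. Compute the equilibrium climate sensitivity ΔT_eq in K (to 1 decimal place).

Net feedback parameter λ = (−2.12) + (+0.078) + (-0.26) + (+2) + (-0.066) + (-0.33) = -0.698 W/m²/K.
ΔT = −F/λ = −4/(-0.698) = 5.7 K.

5.7 K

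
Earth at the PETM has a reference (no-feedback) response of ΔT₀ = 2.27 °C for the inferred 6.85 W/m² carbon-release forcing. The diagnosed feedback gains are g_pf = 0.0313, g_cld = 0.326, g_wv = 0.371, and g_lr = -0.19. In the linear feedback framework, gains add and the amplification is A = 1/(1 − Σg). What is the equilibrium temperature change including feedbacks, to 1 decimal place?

4.9 °C

Total gain g = 0.0313 + 0.326 + 0.371 − 0.19 = 0.5383.
Amplification A = 1/(1 − 0.5383) = 2.166.
ΔT = 2.27 × 2.166 = 4.9 °C.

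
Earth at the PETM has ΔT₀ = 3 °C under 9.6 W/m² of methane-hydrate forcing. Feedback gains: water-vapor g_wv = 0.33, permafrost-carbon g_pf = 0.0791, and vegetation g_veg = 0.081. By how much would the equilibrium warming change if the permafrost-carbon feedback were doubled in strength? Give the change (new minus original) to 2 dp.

Original: g = 0.4901, ΔT = 3/(1−0.4901) = 5.8835 °C.
With doubled permafrost-carbon: g' = 0.5692, ΔT' = 3/(1−0.5692) = 6.9638 °C.
Change = 6.9638 − 5.8835 = 1.08 °C.

1.08 °C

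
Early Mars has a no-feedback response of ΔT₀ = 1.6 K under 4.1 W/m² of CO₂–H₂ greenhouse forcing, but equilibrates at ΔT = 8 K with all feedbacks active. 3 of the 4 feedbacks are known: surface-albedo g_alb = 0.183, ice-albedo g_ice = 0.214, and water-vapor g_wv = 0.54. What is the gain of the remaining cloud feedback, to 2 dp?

-0.14

Amplification A = ΔT/ΔT₀ = 8/1.6 = 5.
Total gain g = 1 − 1/A = 1 − 1/5 = 0.8.
Known gains sum to 0.183 + 0.214 + 0.54 = 0.937.
g_cld = 0.8 − 0.937 = -0.14.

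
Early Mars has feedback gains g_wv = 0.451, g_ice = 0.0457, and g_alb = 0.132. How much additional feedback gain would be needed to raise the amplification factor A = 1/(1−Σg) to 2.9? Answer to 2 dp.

Current total gain = 0.6287.
Target gain for A = 2.9: g* = 1 − 1/2.9 = 0.6552.
Additional gain needed = 0.6552 − 0.6287 = 0.03.

0.03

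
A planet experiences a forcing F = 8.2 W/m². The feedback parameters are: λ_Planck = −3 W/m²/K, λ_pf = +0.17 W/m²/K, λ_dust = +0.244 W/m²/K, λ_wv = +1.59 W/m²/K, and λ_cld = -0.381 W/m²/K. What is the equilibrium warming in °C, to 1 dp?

Net feedback parameter λ = (−3) + (+0.17) + (+0.244) + (+1.59) + (-0.381) = -1.377 W/m²/K.
ΔT = −F/λ = −8.2/(-1.377) = 6.0 °C.

6.0 °C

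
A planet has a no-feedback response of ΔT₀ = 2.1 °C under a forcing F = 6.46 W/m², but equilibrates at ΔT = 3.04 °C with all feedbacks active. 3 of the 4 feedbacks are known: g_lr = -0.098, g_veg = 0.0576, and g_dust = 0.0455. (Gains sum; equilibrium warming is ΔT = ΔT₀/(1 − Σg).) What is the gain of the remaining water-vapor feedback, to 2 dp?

0.30

Amplification A = ΔT/ΔT₀ = 3.04/2.1 = 1.448.
Total gain g = 1 − 1/A = 1 − 1/1.448 = 0.3094.
Known gains sum to -0.098 + 0.0576 + 0.0455 = 0.0051.
g_wv = 0.3094 − 0.0051 = 0.30.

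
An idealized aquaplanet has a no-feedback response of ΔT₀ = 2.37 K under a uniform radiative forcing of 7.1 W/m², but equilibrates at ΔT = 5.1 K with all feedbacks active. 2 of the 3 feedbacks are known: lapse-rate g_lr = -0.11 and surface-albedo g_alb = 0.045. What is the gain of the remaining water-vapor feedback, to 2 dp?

0.60

Amplification A = ΔT/ΔT₀ = 5.1/2.37 = 2.152.
Total gain g = 1 − 1/A = 1 − 1/2.152 = 0.5353.
Known gains sum to -0.11 + 0.045 = -0.065.
g_wv = 0.5353 + 0.065 = 0.60.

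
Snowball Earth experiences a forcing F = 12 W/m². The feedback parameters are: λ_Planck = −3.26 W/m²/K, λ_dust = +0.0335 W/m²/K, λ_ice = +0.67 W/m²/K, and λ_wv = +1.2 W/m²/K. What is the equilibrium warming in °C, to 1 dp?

Net feedback parameter λ = (−3.26) + (+0.0335) + (+0.67) + (+1.2) = -1.3565 W/m²/K.
ΔT = −F/λ = −12/(-1.3565) = 8.8 °C.

8.8 °C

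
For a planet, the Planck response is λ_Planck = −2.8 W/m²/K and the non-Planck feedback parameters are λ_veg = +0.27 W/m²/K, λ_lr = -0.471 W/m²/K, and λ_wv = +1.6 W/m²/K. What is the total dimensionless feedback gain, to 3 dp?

Convert to gains: g_veg = 0.27/2.8 = 0.09643; g_lr = -0.471/2.8 = -0.1682; g_wv = 1.6/2.8 = 0.5714.
Total gain g = 0.49963.

0.500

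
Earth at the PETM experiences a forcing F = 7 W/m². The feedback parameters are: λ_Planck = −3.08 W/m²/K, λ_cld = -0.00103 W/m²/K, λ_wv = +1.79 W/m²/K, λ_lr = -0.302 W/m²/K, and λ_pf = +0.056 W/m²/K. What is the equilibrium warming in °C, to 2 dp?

Net feedback parameter λ = (−3.08) + (-0.00103) + (+1.79) + (-0.302) + (+0.056) = -1.53703 W/m²/K.
ΔT = −F/λ = −7/(-1.53703) = 4.55 °C.

4.55 °C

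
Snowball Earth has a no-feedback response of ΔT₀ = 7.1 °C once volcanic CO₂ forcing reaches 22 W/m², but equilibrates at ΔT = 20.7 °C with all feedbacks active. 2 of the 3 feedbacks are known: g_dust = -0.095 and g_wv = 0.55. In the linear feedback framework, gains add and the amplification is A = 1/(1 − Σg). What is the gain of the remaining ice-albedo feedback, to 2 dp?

0.20

Amplification A = ΔT/ΔT₀ = 20.7/7.1 = 2.915.
Total gain g = 1 − 1/A = 1 − 1/2.915 = 0.6569.
Known gains sum to -0.095 + 0.55 = 0.455.
g_ice = 0.6569 − 0.455 = 0.20.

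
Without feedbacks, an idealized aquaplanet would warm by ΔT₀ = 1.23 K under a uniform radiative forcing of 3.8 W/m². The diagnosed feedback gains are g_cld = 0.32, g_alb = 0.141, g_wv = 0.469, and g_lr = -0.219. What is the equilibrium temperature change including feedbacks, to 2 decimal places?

4.26 K

Total gain g = 0.32 + 0.141 + 0.469 − 0.219 = 0.711.
Amplification A = 1/(1 − 0.711) = 3.46.
ΔT = 1.23 × 3.46 = 4.26 K.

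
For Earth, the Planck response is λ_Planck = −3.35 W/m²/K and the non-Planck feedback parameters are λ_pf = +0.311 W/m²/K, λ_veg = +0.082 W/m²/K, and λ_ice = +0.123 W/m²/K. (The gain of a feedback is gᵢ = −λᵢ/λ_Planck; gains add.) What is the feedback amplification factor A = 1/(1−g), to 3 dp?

Convert to gains: g_pf = 0.311/3.35 = 0.09284; g_veg = 0.082/3.35 = 0.02448; g_ice = 0.123/3.35 = 0.03672.
Total gain g = 0.15404.
A = 1/(1 − 0.15404) = 1.182.

1.182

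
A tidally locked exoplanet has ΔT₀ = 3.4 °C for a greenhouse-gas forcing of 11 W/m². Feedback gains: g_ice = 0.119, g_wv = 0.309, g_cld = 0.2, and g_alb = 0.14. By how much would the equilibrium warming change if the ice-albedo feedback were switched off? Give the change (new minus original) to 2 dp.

-4.97 °C

Original: g = 0.768, ΔT = 3.4/(1−0.768) = 14.6552 °C.
Without ice-albedo: g' = 0.649, ΔT' = 3.4/(1−0.649) = 9.6866 °C.
Change = 9.6866 − 14.6552 = -4.97 °C.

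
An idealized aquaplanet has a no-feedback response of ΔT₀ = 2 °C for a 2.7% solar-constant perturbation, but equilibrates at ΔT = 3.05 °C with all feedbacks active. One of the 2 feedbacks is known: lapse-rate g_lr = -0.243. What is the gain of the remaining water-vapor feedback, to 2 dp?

Amplification A = ΔT/ΔT₀ = 3.05/2 = 1.525.
Total gain g = 1 − 1/A = 1 − 1/1.525 = 0.3443.
The known gain is -0.243.
g_wv = 0.3443 + 0.243 = 0.59.

0.59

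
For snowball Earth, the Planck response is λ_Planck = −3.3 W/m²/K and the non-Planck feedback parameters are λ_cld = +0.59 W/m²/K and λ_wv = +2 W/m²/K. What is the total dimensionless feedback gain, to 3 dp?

0.785

Convert to gains: g_cld = 0.59/3.3 = 0.1788; g_wv = 2/3.3 = 0.6061.
Total gain g = 0.7849.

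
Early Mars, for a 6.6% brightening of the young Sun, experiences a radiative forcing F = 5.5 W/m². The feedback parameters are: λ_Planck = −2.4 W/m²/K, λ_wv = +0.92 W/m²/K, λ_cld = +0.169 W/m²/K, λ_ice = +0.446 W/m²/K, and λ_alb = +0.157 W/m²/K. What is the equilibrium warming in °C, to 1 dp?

7.8 °C

Net feedback parameter λ = (−2.4) + (+0.92) + (+0.169) + (+0.446) + (+0.157) = -0.708 W/m²/K.
ΔT = −F/λ = −5.5/(-0.708) = 7.8 °C.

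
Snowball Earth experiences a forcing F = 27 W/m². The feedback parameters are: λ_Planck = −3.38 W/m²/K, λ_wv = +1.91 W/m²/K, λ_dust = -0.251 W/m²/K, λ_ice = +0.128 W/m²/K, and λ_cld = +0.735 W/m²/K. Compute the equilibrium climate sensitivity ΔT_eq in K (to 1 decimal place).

Net feedback parameter λ = (−3.38) + (+1.91) + (-0.251) + (+0.128) + (+0.735) = -0.858 W/m²/K.
ΔT = −F/λ = −27/(-0.858) = 31.5 K.

31.5 K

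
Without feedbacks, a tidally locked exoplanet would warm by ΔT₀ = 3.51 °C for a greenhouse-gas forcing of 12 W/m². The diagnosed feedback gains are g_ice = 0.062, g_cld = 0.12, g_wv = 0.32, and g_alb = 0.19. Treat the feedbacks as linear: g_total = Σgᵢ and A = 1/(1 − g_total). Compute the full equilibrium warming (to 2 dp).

11.40 °C

Total gain g = 0.062 + 0.12 + 0.32 + 0.19 = 0.692.
Amplification A = 1/(1 − 0.692) = 3.247.
ΔT = 3.51 × 3.247 = 11.40 °C.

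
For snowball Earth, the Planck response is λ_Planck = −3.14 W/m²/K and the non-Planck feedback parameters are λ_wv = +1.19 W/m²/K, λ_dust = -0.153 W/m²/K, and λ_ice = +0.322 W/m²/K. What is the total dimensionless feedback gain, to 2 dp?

0.43

Convert to gains: g_wv = 1.19/3.14 = 0.379; g_dust = -0.153/3.14 = -0.04873; g_ice = 0.322/3.14 = 0.1025.
Total gain g = 0.43277.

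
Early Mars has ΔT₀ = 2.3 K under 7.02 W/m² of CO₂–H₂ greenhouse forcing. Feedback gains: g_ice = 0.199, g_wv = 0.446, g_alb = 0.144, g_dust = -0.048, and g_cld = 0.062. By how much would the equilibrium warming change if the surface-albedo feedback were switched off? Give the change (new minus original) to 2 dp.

-4.93 K

Original: g = 0.803, ΔT = 2.3/(1−0.803) = 11.6751 K.
Without surface-albedo: g' = 0.659, ΔT' = 2.3/(1−0.659) = 6.7449 K.
Change = 6.7449 − 11.6751 = -4.93 K.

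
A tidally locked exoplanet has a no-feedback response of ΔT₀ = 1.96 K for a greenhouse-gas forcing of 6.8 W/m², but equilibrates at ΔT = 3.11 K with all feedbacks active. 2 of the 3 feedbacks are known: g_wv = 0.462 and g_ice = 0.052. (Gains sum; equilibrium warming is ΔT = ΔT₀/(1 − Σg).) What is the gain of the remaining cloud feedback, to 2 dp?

Amplification A = ΔT/ΔT₀ = 3.11/1.96 = 1.587.
Total gain g = 1 − 1/A = 1 − 1/1.587 = 0.3699.
Known gains sum to 0.462 + 0.052 = 0.514.
g_cld = 0.3699 − 0.514 = -0.14.

-0.14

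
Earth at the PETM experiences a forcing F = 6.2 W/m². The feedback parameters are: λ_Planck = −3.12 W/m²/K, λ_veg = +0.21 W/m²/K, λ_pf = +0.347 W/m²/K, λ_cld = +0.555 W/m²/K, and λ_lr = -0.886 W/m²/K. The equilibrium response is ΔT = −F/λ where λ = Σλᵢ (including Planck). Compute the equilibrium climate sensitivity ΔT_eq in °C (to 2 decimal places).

2.14 °C

Net feedback parameter λ = (−3.12) + (+0.21) + (+0.347) + (+0.555) + (-0.886) = -2.894 W/m²/K.
ΔT = −F/λ = −6.2/(-2.894) = 2.14 °C.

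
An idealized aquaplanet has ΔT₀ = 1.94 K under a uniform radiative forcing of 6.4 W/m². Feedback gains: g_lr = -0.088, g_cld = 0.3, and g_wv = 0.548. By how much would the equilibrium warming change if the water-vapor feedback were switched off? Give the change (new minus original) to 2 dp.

Original: g = 0.76, ΔT = 1.94/(1−0.76) = 8.0833 K.
Without water-vapor: g' = 0.212, ΔT' = 1.94/(1−0.212) = 2.4619 K.
Change = 2.4619 − 8.0833 = -5.62 K.

-5.62 K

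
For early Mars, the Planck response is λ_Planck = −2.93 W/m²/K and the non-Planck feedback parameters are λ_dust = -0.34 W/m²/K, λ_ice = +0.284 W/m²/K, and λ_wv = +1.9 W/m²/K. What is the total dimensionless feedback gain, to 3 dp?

0.629

Convert to gains: g_dust = -0.34/2.93 = -0.116; g_ice = 0.284/2.93 = 0.09693; g_wv = 1.9/2.93 = 0.6485.
Total gain g = 0.62943.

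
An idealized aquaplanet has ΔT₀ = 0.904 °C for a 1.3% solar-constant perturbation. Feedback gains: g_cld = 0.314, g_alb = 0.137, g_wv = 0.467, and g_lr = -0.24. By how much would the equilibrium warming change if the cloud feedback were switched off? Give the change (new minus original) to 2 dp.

Original: g = 0.678, ΔT = 0.904/(1−0.678) = 2.8075 °C.
Without cloud: g' = 0.364, ΔT' = 0.904/(1−0.364) = 1.4214 °C.
Change = 1.4214 − 2.8075 = -1.39 °C.

-1.39 °C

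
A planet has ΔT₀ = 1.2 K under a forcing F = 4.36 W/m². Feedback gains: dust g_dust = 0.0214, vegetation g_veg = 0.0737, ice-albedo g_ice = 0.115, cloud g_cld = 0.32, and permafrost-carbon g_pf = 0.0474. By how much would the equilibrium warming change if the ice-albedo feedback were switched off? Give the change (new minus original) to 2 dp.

Original: g = 0.5775, ΔT = 1.2/(1−0.5775) = 2.8402 K.
Without ice-albedo: g' = 0.4625, ΔT' = 1.2/(1−0.4625) = 2.2326 K.
Change = 2.2326 − 2.8402 = -0.61 K.

-0.61 K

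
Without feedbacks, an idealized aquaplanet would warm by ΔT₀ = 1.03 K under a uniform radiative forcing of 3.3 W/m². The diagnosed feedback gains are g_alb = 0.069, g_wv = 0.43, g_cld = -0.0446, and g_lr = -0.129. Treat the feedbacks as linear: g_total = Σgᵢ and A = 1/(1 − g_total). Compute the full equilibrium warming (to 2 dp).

Total gain g = 0.069 + 0.43 − 0.0446 − 0.129 = 0.3254.
Amplification A = 1/(1 − 0.3254) = 1.482.
ΔT = 1.03 × 1.482 = 1.53 K.

1.53 K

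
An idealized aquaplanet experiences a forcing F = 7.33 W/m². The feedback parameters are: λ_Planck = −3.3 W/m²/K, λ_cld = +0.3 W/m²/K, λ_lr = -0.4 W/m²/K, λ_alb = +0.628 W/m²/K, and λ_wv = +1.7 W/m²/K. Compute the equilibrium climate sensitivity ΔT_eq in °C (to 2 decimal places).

Net feedback parameter λ = (−3.3) + (+0.3) + (-0.4) + (+0.628) + (+1.7) = -1.072 W/m²/K.
ΔT = −F/λ = −7.33/(-1.072) = 6.84 °C.

6.84 °C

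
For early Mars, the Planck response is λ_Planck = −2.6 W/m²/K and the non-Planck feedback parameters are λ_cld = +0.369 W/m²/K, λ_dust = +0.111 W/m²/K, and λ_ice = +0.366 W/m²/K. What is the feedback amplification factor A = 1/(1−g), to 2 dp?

Convert to gains: g_cld = 0.369/2.6 = 0.1419; g_dust = 0.111/2.6 = 0.04269; g_ice = 0.366/2.6 = 0.1408.
Total gain g = 0.32539.
A = 1/(1 − 0.32539) = 1.48.

1.48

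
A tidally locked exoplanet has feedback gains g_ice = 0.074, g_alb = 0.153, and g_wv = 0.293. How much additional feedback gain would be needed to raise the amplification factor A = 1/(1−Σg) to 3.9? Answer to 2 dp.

Current total gain = 0.52.
Target gain for A = 3.9: g* = 1 − 1/3.9 = 0.7436.
Additional gain needed = 0.7436 − 0.52 = 0.22.

0.22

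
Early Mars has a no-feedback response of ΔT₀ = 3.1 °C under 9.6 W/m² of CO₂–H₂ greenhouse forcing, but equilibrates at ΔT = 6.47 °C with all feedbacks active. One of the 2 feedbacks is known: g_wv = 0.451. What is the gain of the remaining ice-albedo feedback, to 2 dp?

Amplification A = ΔT/ΔT₀ = 6.47/3.1 = 2.087.
Total gain g = 1 − 1/A = 1 − 1/2.087 = 0.5208.
The known gain is 0.451.
g_ice = 0.5208 − 0.451 = 0.07.

0.07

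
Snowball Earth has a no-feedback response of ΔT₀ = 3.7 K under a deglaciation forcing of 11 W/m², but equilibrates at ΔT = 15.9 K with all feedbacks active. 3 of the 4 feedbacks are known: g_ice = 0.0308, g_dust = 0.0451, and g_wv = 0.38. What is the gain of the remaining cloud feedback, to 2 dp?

0.31

Amplification A = ΔT/ΔT₀ = 15.9/3.7 = 4.297.
Total gain g = 1 − 1/A = 1 − 1/4.297 = 0.7673.
Known gains sum to 0.0308 + 0.0451 + 0.38 = 0.4559.
g_cld = 0.7673 − 0.4559 = 0.31.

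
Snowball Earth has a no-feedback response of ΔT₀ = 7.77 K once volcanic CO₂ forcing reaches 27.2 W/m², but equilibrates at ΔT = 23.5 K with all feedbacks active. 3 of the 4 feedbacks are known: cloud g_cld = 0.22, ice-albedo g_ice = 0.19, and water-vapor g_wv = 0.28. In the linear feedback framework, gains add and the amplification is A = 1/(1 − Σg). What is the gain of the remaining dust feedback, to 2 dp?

Amplification A = ΔT/ΔT₀ = 23.5/7.77 = 3.024.
Total gain g = 1 − 1/A = 1 − 1/3.024 = 0.6693.
Known gains sum to 0.22 + 0.19 + 0.28 = 0.69.
g_dust = 0.6693 − 0.69 = -0.02.

-0.02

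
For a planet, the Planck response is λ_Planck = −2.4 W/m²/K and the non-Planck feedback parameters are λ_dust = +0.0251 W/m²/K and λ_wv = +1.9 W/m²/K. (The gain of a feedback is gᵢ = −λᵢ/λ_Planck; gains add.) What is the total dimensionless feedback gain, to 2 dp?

Convert to gains: g_dust = 0.0251/2.4 = 0.01046; g_wv = 1.9/2.4 = 0.7917.
Total gain g = 0.80216.

0.80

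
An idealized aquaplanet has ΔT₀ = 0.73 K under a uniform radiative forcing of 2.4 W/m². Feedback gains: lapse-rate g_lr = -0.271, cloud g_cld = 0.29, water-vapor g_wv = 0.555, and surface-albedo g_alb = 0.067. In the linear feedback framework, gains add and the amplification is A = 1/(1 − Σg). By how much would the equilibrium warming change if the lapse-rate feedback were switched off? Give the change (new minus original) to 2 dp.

6.26 K

Original: g = 0.641, ΔT = 0.73/(1−0.641) = 2.0334 K.
Without lapse-rate: g' = 0.912, ΔT' = 0.73/(1−0.912) = 8.2955 K.
Change = 8.2955 − 2.0334 = 6.26 K.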